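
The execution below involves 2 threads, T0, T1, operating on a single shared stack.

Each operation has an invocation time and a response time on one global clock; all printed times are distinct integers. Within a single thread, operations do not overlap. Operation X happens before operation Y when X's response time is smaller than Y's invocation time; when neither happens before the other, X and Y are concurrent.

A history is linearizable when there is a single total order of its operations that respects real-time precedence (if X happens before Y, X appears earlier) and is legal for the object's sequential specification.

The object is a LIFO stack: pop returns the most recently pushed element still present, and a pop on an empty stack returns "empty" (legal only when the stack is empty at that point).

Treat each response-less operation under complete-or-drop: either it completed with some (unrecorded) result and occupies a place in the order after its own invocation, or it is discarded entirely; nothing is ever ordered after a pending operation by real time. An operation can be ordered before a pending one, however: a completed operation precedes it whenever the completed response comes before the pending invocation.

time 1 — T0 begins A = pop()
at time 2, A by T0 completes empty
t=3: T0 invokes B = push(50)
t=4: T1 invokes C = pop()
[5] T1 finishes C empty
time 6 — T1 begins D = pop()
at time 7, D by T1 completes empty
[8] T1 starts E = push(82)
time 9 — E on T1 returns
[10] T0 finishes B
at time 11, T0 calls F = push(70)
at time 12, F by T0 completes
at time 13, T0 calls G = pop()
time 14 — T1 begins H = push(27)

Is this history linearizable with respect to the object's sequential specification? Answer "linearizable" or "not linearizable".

one valid linearization: A, C, D, B, E, F
1. A pop() → empty, leaving stack <>
2. C pop() → empty, leaving stack <>
3. D pop() → empty, leaving stack <>
4. B push(50), leaving stack <50>
5. E push(82), leaving stack <50,82>
6. F push(70), leaving stack <50,82,70>

linearizable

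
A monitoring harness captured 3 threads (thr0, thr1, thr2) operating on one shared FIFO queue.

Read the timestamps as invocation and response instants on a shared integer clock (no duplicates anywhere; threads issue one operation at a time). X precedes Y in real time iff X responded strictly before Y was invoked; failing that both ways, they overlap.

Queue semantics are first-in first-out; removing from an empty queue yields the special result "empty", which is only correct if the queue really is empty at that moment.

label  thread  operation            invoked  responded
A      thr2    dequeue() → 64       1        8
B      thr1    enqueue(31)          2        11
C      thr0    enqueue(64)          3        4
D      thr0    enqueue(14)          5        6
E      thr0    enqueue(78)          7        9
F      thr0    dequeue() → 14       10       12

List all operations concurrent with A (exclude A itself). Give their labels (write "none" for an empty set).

A spans [1,8]: anything still running between times 1 and 8 counts as concurrent
B [2,11]: concurrent
C [3,4]: concurrent
D [5,6]: concurrent
E [7,9]: concurrent
F [10,12]: after

B, C, D, E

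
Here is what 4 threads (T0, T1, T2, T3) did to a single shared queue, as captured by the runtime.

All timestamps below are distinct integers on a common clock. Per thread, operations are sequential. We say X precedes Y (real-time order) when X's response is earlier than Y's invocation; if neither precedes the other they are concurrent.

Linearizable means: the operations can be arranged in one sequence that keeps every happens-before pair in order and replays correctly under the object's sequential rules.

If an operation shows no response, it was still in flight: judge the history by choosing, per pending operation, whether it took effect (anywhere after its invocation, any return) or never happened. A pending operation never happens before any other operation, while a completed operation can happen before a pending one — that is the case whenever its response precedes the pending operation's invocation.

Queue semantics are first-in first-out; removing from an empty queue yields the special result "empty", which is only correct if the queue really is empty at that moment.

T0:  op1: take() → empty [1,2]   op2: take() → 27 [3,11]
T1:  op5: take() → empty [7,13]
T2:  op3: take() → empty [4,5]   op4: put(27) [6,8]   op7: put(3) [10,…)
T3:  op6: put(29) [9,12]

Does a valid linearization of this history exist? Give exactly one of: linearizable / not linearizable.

linearizable

one valid linearization: op1, op3, op4, op2, op5, op6
after step 1 (op1 take() → empty): queue <>
after step 2 (op3 take() → empty): queue <>
after step 3 (op4 put(27)): queue <27>
after step 4 (op2 take() → 27): queue <>
after step 5 (op5 take() → empty): queue <>
after step 6 (op6 put(29)): queue <29>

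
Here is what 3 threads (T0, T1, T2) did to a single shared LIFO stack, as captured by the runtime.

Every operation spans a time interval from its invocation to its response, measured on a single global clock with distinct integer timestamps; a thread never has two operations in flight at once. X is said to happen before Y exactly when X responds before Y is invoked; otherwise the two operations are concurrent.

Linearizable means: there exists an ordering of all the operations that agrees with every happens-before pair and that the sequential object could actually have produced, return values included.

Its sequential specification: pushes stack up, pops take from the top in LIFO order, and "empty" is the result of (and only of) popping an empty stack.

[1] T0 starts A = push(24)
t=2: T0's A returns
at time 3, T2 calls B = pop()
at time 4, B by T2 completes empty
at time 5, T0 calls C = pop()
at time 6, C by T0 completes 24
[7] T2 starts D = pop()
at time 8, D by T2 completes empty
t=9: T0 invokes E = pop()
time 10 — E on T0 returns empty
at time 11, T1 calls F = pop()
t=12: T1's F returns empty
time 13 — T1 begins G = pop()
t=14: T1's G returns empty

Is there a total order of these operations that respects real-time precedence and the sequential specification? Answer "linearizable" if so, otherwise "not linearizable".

not linearizable

already the first 4 events (up to B's response at time 4) admit no linearization; the first 3 still do
exhaustive check: the 2 completed LIFO stack ops admit one real-time order; illegal
e.g. A, B: illegal at step 2, since B pop() → empty cannot apply there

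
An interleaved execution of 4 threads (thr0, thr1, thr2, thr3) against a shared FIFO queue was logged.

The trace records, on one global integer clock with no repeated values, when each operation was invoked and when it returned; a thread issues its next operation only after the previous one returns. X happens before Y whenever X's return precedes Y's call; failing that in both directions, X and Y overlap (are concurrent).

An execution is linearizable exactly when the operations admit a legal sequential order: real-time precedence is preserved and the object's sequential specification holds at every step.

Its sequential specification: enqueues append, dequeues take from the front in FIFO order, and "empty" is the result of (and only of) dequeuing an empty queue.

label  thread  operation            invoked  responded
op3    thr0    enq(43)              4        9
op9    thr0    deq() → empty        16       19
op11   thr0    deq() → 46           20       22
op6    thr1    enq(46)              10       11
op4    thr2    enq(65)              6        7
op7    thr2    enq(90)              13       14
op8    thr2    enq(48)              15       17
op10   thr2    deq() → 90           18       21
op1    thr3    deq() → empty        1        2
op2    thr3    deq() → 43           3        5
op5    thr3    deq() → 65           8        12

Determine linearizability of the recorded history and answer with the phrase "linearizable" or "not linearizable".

not linearizable

through event 18 a valid linearization exists; event 19 (op9 responding at time 19) ends that
every one of the 14 real-time-consistent orders over 9 completed FIFO queue ops fails the sequential spec
including or dropping the 1 pending operation (op10) in any combination fails
sample order op1, op2, op3, op4, op5, op6, op7, op8, op9 (pending dropped) stalls at step 2 — op2 deq() → 43 has no legal effect
sample order op1, op2, op3, op4, op5, op6, op7, op9, op8 (pending dropped) stalls at step 2 — op2 deq() → 43 has no legal effect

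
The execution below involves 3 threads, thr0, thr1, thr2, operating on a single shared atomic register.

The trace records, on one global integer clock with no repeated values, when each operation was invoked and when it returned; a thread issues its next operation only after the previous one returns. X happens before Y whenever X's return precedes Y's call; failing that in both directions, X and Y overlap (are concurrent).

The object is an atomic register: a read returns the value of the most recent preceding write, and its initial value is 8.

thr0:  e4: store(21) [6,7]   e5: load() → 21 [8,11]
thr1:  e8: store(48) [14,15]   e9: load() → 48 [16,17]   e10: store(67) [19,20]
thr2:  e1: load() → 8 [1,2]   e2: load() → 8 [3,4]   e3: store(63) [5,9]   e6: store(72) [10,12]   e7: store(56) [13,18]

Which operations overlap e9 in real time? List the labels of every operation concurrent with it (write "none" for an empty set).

e7

overlap test against e9 [16,17]: concurrent iff the interval meets 16..17
e1 [1,2]: before
e2 [3,4]: before
e3 [5,9]: before
e4 [6,7]: before
e5 [8,11]: before
e6 [10,12]: before
e7 [13,18]: concurrent
e8 [14,15]: before
e10 [19,20]: after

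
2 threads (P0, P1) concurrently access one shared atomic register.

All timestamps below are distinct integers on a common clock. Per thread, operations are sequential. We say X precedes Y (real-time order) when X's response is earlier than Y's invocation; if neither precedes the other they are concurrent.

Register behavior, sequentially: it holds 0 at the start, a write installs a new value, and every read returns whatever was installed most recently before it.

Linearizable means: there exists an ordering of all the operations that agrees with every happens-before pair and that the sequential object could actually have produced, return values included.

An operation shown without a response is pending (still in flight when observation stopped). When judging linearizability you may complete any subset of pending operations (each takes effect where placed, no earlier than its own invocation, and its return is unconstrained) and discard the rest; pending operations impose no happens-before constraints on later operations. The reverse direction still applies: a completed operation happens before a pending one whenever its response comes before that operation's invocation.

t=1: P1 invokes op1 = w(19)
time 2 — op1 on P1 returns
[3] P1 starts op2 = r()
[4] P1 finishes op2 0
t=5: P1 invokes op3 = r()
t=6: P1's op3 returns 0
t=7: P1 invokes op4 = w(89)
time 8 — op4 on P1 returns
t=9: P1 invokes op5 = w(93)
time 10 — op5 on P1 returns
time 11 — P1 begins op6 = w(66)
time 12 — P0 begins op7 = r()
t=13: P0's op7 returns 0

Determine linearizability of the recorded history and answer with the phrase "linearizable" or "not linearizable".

not linearizable

prefix check: 1..3 passes, 1..4 fails once op2's time-4 response joins
one real-time candidate order over the 2 completed operations — the atomic register replay rejects it
sample order op1, op2 stalls at step 2 — op2 r() → 0 has no legal effect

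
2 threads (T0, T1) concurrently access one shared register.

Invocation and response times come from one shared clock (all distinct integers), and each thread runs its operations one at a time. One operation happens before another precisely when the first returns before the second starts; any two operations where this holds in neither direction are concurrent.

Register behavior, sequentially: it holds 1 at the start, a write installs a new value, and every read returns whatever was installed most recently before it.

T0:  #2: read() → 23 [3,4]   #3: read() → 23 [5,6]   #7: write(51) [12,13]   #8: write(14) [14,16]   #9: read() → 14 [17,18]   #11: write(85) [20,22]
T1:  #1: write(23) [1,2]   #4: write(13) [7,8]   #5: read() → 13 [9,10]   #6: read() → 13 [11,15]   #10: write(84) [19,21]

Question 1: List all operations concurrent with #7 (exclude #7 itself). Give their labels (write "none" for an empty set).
#7 runs from 12 to 13; window-overlapping ops are concurrent
#1 [1,2]: before
#2 [3,4]: before
#3 [5,6]: before
#4 [7,8]: before
#5 [9,10]: before
#6 [11,15]: concurrent
#8 [14,16]: after
#9 [17,18]: after
#10 [19,21]: after
#11 [20,22]: after

#6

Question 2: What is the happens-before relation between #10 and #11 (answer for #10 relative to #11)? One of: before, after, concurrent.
#10 spans [19,21], #11 spans [20,22]
the intervals overlap in both directions

concurrent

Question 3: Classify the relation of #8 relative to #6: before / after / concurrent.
#8 spans [14,16], #6 spans [11,15]
the intervals overlap in both directions

concurrent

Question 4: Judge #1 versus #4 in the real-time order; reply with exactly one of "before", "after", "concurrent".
#1 spans [1,2], #4 spans [7,8]
resp(#1)=2 < inv(#4)=7

before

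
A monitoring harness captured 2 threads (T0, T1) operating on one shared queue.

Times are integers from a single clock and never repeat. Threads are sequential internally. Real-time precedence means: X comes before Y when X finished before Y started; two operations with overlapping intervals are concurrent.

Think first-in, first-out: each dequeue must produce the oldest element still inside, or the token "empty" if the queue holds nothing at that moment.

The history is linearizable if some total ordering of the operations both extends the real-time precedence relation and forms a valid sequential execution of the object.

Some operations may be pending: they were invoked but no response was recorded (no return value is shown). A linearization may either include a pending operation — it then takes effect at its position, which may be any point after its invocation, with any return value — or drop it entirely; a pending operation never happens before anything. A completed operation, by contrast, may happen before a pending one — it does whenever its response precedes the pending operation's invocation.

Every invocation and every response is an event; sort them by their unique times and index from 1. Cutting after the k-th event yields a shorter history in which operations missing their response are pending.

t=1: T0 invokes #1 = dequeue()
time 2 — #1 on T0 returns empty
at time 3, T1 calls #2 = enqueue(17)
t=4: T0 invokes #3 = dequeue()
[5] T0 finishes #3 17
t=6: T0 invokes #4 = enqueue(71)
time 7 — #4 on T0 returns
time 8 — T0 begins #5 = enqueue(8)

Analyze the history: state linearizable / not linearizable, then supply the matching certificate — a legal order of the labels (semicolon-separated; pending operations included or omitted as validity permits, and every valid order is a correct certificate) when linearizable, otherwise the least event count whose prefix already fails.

1. #1 dequeue() → empty, leaving queue <>
2. #2 enqueue(17) (pending, included), leaving queue <17>
3. #3 dequeue() → 17, leaving queue <>
4. #4 enqueue(71), leaving queue <71>

linearizable — witness: #1; #2; #3; #4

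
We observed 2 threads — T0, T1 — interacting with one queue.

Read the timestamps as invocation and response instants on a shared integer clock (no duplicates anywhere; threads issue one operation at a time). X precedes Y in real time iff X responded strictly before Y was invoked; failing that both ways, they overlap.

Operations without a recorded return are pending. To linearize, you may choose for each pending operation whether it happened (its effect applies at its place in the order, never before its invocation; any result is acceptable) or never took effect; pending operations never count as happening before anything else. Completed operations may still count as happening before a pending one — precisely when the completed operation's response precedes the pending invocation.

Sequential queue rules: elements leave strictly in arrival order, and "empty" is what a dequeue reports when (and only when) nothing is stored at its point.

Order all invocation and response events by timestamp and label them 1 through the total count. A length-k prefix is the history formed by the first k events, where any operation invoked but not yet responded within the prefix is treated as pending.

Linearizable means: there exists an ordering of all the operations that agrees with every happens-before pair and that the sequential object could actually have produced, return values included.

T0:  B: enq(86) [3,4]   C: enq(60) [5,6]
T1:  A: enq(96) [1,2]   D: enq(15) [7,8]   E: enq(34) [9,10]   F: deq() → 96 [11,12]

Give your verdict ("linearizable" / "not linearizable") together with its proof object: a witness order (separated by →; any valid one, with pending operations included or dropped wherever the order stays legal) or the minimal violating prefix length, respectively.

linearizable — witness: A → B → C → D → E → F

after step 1 (A enq(96)): queue <96>
after step 2 (B enq(86)): queue <96,86>
after step 3 (C enq(60)): queue <96,86,60>
after step 4 (D enq(15)): queue <96,86,60,15>
after step 5 (E enq(34)): queue <96,86,60,15,34>
after step 6 (F deq() → 96): queue <86,60,15,34>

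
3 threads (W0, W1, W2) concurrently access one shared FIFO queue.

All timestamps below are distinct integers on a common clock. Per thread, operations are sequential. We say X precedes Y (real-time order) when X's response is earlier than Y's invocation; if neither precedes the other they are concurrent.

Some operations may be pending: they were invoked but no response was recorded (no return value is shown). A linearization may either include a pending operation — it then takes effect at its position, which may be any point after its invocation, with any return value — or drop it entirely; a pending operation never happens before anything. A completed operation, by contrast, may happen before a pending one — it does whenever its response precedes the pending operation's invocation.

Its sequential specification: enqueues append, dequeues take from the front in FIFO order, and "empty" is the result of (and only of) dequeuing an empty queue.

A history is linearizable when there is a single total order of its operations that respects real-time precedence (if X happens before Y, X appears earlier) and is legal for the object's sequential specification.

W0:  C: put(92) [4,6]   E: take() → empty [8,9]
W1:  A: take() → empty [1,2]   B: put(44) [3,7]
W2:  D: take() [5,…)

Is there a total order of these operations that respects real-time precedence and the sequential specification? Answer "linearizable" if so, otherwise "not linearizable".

prefix check: 1..8 passes, 1..9 fails once E's time-9 response joins
no legal order exists: 2 real-time-consistent candidates over 4 completed FIFO queue operations, all rejected
every completion of the 1 pending operation (D) was checked; none linearizes
one such order, A, B, C, E (pending dropped), breaks at step 4 where E take() → empty is illegal
one such order, A, C, B, E (pending dropped), breaks at step 4 where E take() → empty is illegal

not linearizable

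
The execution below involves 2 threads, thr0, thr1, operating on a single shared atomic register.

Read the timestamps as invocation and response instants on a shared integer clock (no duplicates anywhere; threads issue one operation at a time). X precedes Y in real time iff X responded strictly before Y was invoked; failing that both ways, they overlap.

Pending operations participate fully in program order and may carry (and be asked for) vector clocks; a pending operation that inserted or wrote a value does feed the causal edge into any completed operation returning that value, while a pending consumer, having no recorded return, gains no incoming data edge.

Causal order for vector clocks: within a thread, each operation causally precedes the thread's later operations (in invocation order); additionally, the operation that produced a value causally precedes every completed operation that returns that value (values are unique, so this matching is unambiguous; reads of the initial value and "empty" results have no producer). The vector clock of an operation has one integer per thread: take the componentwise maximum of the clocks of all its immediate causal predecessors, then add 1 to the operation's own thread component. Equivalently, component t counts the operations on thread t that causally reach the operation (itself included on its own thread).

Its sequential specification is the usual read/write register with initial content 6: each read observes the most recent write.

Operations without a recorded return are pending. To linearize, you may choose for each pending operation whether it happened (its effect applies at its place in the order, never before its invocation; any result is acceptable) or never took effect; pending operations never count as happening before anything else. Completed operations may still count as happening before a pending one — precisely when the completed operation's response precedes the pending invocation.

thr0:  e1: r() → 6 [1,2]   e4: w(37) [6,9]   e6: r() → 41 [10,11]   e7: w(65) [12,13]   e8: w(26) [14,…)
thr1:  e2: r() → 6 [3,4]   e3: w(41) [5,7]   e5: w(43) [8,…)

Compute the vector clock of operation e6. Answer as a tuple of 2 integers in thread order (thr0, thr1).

(3, 2)

e2 (invocation 3): nothing precedes it; thr1's component alone gives (0, 1)
e1 (invocation 1): nothing precedes it; thr0's component alone gives (1, 0)
merge at e3 (invoked 5): VC(e2)=(0, 1), own-thread bump on thr1 → (0, 2)
merge at e4 (invoked 6): VC(e1)=(1, 0), own-thread bump on thr0 → (2, 0)
merge at e5 (invoked 8): VC(e3)=(0, 2), own-thread bump on thr1 → (0, 3)
merge at e6 (invoked 10): VC(e3)=(0, 2), VC(e4)=(2, 0), own-thread bump on thr0 → (3, 2)
merge at e7 (invoked 12): VC(e6)=(3, 2), own-thread bump on thr0 → (4, 2)
merge at e8 (invoked 14): VC(e7)=(4, 2), own-thread bump on thr0 → (5, 2)
target: VC(e6) = (3, 2)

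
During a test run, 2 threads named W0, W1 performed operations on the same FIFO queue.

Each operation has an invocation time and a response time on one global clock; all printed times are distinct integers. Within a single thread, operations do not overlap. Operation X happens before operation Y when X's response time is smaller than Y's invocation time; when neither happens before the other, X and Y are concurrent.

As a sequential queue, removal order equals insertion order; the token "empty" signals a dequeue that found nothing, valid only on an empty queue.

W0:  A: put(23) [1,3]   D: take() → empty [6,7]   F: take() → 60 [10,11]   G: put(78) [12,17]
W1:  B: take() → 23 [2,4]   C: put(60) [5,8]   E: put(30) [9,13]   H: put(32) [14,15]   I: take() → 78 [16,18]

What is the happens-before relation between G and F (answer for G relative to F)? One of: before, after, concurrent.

G spans [12,17], F spans [10,11]
resp(F)=11 < inv(G)=12

after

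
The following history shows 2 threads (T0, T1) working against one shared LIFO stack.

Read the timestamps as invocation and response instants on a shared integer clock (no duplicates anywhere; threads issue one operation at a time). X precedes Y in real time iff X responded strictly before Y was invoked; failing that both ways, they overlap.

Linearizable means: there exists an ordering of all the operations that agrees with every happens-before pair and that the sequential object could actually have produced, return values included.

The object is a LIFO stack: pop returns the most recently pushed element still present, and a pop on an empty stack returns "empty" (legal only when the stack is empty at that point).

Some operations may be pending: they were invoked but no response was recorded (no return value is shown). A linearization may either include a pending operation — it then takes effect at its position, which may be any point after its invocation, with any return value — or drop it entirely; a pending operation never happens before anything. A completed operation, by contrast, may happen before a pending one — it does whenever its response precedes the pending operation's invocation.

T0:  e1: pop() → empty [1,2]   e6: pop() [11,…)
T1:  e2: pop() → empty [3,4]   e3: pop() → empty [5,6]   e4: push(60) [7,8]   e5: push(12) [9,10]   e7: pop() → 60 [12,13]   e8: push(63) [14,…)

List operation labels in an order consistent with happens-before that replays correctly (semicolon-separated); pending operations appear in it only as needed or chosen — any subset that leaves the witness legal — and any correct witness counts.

after step 1 (e1 pop() → empty): stack <>
after step 2 (e2 pop() → empty): stack <>
after step 3 (e3 pop() → empty): stack <>
after step 4 (e4 push(60)): stack <60>
after step 5 (e5 push(12)): stack <60,12>
after step 6 (e6 pop() (pending, included)): stack <60>
after step 7 (e7 pop() → 60): stack <>

e1; e2; e3; e4; e5; e6; e7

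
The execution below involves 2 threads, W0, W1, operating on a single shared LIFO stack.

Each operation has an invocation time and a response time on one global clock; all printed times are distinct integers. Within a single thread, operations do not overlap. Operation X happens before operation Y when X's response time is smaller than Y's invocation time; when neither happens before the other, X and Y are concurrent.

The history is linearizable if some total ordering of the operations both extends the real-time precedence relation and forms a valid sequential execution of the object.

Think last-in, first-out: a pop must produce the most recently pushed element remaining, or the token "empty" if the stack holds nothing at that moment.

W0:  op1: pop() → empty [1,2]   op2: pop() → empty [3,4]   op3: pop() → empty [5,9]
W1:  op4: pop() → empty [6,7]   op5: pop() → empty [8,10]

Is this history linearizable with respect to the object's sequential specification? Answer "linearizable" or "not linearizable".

linearizable

one valid linearization: op1, op2, op3, op4, op5
1. op1 pop() → empty, leaving stack <>
2. op2 pop() → empty, leaving stack <>
3. op3 pop() → empty, leaving stack <>
4. op4 pop() → empty, leaving stack <>
5. op5 pop() → empty, leaving stack <>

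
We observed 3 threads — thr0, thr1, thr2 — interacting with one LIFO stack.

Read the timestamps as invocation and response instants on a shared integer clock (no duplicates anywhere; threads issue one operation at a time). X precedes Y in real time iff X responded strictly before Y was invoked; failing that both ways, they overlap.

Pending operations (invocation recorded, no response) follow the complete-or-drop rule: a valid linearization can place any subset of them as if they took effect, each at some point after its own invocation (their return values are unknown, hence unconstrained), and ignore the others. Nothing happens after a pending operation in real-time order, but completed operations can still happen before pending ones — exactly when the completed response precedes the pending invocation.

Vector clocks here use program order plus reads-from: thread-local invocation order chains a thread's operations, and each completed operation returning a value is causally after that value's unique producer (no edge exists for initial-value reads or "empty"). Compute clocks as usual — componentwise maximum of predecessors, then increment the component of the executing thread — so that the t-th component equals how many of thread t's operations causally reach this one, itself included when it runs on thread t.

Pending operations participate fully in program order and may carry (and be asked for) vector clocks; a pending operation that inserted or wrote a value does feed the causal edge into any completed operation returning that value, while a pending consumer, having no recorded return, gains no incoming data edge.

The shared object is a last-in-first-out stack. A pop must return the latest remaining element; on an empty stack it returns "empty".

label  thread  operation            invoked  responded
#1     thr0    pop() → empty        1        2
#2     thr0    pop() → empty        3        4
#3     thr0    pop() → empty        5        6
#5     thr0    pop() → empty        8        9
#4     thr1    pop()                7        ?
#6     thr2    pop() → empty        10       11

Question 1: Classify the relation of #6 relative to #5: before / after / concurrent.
after

#6 spans [10,11], #5 spans [8,9]
resp(#5)=9 < inv(#6)=10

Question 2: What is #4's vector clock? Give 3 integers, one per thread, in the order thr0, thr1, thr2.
(0, 1, 0)

VC(#6, invoked at 10): no causal predecessors; +1 on thr2 → (0, 0, 1)
VC(#4, invoked at 7): no causal predecessors; +1 on thr1 → (0, 1, 0)
VC(#1, invoked at 1): no causal predecessors; +1 on thr0 → (1, 0, 0)
#2, invoked 3, takes VC(#1)=(1, 0, 0) under max, adds 1 for thr0 → (2, 0, 0)
#3, invoked 5, takes VC(#2)=(2, 0, 0) under max, adds 1 for thr0 → (3, 0, 0)
#5, invoked 8, takes VC(#3)=(3, 0, 0) under max, adds 1 for thr0 → (4, 0, 0)
target: VC(#4) = (0, 1, 0)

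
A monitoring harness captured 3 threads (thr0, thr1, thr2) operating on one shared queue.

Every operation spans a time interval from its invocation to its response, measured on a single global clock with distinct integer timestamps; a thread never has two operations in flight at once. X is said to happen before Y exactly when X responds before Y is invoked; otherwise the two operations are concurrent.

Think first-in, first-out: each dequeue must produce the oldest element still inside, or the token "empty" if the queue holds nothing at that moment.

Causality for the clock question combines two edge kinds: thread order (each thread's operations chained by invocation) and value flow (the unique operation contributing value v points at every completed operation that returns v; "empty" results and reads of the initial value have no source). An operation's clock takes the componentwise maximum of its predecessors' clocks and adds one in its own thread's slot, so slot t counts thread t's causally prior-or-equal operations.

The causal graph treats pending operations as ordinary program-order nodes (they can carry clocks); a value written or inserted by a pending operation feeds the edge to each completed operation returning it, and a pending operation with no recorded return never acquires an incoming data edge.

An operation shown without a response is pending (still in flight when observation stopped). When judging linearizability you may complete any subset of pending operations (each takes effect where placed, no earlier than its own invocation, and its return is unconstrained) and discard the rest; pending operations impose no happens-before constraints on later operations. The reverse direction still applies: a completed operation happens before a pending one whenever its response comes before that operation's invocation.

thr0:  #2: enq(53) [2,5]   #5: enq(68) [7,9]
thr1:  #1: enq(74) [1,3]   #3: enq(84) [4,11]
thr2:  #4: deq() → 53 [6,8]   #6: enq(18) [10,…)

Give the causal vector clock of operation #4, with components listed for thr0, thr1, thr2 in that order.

#1 (invocation 1): nothing precedes it; thr1's component alone gives (0, 1, 0)
#2 (invocation 2): nothing precedes it; thr0's component alone gives (1, 0, 0)
#3, invoked 4, takes VC(#1)=(0, 1, 0) under max, adds 1 for thr1 → (0, 2, 0)
#4, invoked 6, takes VC(#2)=(1, 0, 0) under max, adds 1 for thr2 → (1, 0, 1)
#5, invoked 7, takes VC(#2)=(1, 0, 0) under max, adds 1 for thr0 → (2, 0, 0)
#6, invoked 10, takes VC(#4)=(1, 0, 1) under max, adds 1 for thr2 → (1, 0, 2)
target: VC(#4) = (1, 0, 1)

(1, 0, 1)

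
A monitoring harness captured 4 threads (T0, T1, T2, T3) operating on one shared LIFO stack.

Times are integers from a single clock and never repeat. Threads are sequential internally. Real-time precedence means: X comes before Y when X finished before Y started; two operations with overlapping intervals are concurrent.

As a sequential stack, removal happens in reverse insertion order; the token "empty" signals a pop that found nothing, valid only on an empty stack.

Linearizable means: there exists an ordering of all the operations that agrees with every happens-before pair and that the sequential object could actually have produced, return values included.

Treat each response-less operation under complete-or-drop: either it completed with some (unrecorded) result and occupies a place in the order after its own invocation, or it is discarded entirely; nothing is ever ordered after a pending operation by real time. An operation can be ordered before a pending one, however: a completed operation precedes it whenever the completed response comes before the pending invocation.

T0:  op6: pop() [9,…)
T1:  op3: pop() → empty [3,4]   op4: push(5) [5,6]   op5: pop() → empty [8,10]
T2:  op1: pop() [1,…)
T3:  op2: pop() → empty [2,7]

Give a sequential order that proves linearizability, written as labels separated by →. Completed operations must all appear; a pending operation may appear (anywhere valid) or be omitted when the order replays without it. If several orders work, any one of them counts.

op1 → op2 → op3 → op4 → op6 → op5

after step 1 (op1 pop() (pending, included)): stack <>
after step 2 (op2 pop() → empty): stack <>
after step 3 (op3 pop() → empty): stack <>
after step 4 (op4 push(5)): stack <5>
after step 5 (op6 pop() (pending, included)): stack <>
after step 6 (op5 pop() → empty): stack <>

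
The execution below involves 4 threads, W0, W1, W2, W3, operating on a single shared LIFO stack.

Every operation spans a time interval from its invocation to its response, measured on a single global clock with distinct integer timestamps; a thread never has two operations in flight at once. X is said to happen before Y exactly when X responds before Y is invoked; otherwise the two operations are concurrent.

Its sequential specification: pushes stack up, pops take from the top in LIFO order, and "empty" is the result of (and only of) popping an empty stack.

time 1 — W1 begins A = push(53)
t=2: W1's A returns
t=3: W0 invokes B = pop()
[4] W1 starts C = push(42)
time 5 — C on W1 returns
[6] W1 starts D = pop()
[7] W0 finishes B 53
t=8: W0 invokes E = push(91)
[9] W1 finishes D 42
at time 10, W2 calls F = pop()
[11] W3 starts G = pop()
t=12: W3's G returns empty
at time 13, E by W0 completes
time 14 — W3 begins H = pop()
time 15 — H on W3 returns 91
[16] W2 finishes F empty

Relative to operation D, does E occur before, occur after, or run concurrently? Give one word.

concurrent

E spans [8,13], D spans [6,9]
the intervals overlap in both directions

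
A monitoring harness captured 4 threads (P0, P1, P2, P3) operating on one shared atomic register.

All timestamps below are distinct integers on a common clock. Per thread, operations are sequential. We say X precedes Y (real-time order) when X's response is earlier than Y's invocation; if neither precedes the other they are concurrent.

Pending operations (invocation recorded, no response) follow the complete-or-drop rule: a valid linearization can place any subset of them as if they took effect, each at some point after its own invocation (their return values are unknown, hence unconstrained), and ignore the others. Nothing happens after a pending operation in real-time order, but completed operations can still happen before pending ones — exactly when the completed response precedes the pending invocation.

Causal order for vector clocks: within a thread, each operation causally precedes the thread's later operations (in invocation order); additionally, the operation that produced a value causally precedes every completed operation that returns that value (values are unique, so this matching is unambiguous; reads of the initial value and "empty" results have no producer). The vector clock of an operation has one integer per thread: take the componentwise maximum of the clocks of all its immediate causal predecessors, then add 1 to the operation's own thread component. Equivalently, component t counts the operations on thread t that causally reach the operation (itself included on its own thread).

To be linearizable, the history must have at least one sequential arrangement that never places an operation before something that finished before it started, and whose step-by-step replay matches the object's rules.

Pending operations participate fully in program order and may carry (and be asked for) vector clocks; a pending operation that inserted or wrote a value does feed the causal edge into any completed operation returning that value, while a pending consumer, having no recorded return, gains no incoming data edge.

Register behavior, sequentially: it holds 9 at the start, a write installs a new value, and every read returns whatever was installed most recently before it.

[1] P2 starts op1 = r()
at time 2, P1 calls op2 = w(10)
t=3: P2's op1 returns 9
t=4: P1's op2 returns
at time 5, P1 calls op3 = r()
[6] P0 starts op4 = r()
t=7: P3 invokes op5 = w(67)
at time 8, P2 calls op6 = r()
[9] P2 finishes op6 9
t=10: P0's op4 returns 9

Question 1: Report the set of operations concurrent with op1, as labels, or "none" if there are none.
Answer: op2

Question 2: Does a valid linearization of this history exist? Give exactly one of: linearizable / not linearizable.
not linearizable

through event 8 a valid linearization exists; event 9 (op6 responding at time 9) ends that
real-time-consistent orders of the 3 completed operations: 2 — all fail the atomic register replay
no escape via the 3 pending operations (op3, op4, op5): every completion choice fails
one such order, op1, op2, op6 (pending dropped), breaks at step 3 where op6 r() → 9 is illegal
one such order, op2, op1, op6 (pending dropped), breaks at step 2 where op1 r() → 9 is illegal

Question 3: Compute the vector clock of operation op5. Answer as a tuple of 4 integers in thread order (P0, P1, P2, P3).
Answer: (0, 0, 0, 1)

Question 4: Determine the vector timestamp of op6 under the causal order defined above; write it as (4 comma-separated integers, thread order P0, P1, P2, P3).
Answer: (0, 0, 2, 0)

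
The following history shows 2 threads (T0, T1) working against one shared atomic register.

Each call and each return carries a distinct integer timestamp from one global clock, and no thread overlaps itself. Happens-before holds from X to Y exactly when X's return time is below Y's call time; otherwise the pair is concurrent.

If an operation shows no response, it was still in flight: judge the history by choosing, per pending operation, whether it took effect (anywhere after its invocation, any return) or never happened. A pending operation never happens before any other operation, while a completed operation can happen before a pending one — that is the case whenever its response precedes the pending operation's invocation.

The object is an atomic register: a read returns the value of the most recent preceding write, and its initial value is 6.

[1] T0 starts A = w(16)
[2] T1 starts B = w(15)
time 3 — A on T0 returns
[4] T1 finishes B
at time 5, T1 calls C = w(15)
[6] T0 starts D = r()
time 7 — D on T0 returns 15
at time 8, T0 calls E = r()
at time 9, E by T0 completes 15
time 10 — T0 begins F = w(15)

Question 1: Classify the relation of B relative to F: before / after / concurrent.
B spans [2,4], F spans [10,…)
resp(B)=4 < inv(F)=10

before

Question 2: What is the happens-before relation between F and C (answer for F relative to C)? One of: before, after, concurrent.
F spans [10,…), C spans [5,…)
the intervals overlap in both directions

concurrent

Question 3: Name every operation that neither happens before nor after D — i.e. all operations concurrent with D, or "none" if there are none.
overlap test against D [6,7]: concurrent iff the interval meets 6..7
A [1,3]: before
B [2,4]: before
C [5,…): concurrent
E [8,9]: after
F [10,…): after

C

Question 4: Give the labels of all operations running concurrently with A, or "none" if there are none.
A spans [1,3]; an op avoiding the whole window 1..3 is ordered, any other is concurrent
B [2,4]: concurrent
C [5,…): after
D [6,7]: after
E [8,9]: after
F [10,…): after

B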